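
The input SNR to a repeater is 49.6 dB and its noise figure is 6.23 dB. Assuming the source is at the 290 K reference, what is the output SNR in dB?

By definition F = SNR_in/SNR_out, so in dB: SNR_out = SNR_in − NF
SNR_out = 49.6 − 6.23 = 43.37 dB

43.37 dB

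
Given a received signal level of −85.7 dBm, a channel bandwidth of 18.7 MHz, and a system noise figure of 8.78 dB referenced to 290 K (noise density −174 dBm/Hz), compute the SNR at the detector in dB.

Noise floor: N = −174 + 10 log₁₀(B) + NF
10 log₁₀(1.87×10⁷) = 72.72 dB
N = −174 + 72.72 + 8.78 = −92.50 dBm
SNR = P_sig − N = −85.7 − (−92.50) = 6.80 dB → 6.8 dB

6.8 dB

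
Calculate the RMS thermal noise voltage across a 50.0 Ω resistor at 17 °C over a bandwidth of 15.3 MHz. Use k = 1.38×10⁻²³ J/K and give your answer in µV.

T = 17 °C + 273.15 = 290.15 K
V_n = √(4kTRB)
4kTRB = 4 × 1.38×10⁻²³ × 290.15 × 5.00×10¹ × 1.53×10⁷ = 1.23×10⁻¹¹ V²
V_n = √(1.23×10⁻¹¹) = 3.50×10⁻⁶ V = 3.50 µV

3.50 µV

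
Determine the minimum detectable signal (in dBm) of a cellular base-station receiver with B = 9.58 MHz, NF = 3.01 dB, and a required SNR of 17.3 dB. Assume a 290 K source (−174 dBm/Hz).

Sensitivity = −174 + 10 log₁₀(B) + NF + SNR_min
= −174 + 69.81 + 3.01 + 17.3
= −83.88 dBm → −83.9 dBm

−83.9 dBm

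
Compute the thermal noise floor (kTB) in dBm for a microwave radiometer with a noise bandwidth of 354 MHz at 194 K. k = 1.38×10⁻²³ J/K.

−90.2 dBm

P_n = kTB = 1.38×10⁻²³ × 194 × 3.54×10⁸ = 9.48×10⁻¹³ W
In dBm: 10 log₁₀(9.48×10⁻¹³ / 10⁻³) = −90.2 dBm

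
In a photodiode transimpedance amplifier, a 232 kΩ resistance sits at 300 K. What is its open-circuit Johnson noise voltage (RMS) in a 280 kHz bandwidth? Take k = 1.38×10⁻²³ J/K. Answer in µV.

V_n = √(4kTRB)
4kTRB = 4 × 1.38×10⁻²³ × 300 × 2.32×10⁵ × 2.80×10⁵ = 1.08×10⁻⁹ V²
V_n = √(1.08×10⁻⁹) = 3.28×10⁻⁵ V = 32.8 µV

32.8 µV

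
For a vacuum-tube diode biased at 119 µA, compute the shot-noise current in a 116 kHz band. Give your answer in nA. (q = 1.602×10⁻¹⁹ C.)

I_n = √(2qI·B)
2qI·B = 2 × 1.602×10⁻¹⁹ × 1.19×10⁻⁴ × 1.16×10⁵ = 4.42×10⁻¹⁸ A²
I_n = √(4.42×10⁻¹⁸) = 2.10×10⁻⁹ A = 2.10 nA

2.10 nA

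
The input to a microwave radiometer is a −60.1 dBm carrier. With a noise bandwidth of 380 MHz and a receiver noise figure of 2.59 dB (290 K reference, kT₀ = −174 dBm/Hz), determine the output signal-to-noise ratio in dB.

25.5 dB

Noise floor: N = −174 + 10 log₁₀(B) + NF
10 log₁₀(3.80×10⁸) = 85.8 dB
N = −174 + 85.8 + 2.59 = −85.61 dBm
SNR = P_sig − N = −60.1 − (−85.61) = 25.51 dB → 25.5 dB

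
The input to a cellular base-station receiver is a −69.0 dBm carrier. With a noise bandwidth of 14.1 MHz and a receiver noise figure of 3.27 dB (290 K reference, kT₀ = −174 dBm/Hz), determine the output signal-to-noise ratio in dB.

30.2 dB

Noise floor: N = −174 + 10 log₁₀(B) + NF
10 log₁₀(1.41×10⁷) = 71.49 dB
N = −174 + 71.49 + 3.27 = −99.24 dBm
SNR = P_sig − N = −69.0 − (−99.24) = 30.24 dB → 30.2 dB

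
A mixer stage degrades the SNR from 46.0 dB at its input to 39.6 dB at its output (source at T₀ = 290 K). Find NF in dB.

NF (dB) = SNR_in(dB) − SNR_out(dB) when the source is at T₀
NF = 46.0 − 39.6 = 6.4 dB

6.4 dB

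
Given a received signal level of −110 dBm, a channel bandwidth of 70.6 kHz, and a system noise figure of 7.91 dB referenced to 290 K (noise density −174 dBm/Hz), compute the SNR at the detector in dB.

7.6 dB

Noise floor: N = −174 + 10 log₁₀(B) + NF
10 log₁₀(7.06×10⁴) = 48.49 dB
N = −174 + 48.49 + 7.91 = −117.60 dBm
SNR = P_sig − N = −110 − (−117.60) = 7.60 dB → 7.6 dB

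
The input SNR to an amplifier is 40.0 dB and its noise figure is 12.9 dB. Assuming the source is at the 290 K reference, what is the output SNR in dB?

By definition F = SNR_in/SNR_out, so in dB: SNR_out = SNR_in − NF
SNR_out = 40.0 − 12.9 = 27.1 dB

27.1 dB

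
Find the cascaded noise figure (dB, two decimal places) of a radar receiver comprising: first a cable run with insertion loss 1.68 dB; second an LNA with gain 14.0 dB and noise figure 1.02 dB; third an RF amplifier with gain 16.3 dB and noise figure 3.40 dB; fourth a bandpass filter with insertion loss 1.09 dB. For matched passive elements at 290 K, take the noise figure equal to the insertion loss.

2.86 dB

Convert to linear (a loss of L dB is a gain of −L dB): F_i = 10^(NF_i/10), G_i = 10^(G_i,dB/10)
  Stage 1: F_1 = 10^(1.68/10) = 1.472, G_1 = 10^(−1.68/10) = 0.6792
  Stage 2: F_2 = 10^(1.02/10) = 1.265, G_2 = 10^(14.0/10) = 25.12
  Stage 3: F_3 = 10^(3.40/10) = 2.188, G_3 = 10^(16.3/10) = 42.66
  Stage 4: F_4 = 10^(1.09/10) = 1.285, G_4 = 10^(−1.09/10) = 0.7780
Friis cascade:
  F = 1.472 + (1.265 − 1)/0.6792 + (2.188 − 1)/17.06 + (1.285 − 1)/727.8 = 1.932
NF = 10 log₁₀(1.932) = 2.86 dB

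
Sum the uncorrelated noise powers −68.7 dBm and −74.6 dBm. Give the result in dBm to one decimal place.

Convert to linear, add, convert back:
P₁ = 1.35×10⁻¹⁰ W, P₂ = 3.47×10⁻¹¹ W
P_tot = 1.70×10⁻¹⁰ W → 10 log₁₀(P_tot / 10⁻³) = −67.7 dBm

−67.7 dBm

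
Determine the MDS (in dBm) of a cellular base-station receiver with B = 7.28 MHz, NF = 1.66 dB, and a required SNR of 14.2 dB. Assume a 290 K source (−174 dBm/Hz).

Sensitivity = −174 + 10 log₁₀(B) + NF + SNR_min
= −174 + 68.62 + 1.66 + 14.2
= −89.52 dBm → −89.5 dBm

−89.5 dBm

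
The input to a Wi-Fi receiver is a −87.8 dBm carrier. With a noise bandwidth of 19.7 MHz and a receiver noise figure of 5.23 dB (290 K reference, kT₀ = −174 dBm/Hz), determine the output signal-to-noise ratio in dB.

8.0 dB

Noise floor: N = −174 + 10 log₁₀(B) + NF
10 log₁₀(1.97×10⁷) = 72.94 dB
N = −174 + 72.94 + 5.23 = −95.83 dBm
SNR = P_sig − N = −87.8 − (−95.83) = 8.03 dB → 8.0 dB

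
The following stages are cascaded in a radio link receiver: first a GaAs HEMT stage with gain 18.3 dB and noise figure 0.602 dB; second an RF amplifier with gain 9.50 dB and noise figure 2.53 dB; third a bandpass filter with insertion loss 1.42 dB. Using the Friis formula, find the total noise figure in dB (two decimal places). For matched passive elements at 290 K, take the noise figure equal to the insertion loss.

0.65 dB

Convert to linear (a loss of L dB is a gain of −L dB): F_i = 10^(NF_i/10), G_i = 10^(G_i,dB/10)
  Stage 1: F_1 = 10^(0.602/10) = 1.149, G_1 = 10^(18.3/10) = 67.61
  Stage 2: F_2 = 10^(2.53/10) = 1.791, G_2 = 10^(9.50/10) = 8.913
  Stage 3: F_3 = 10^(1.42/10) = 1.387, G_3 = 10^(−1.42/10) = 0.7211
Friis cascade:
  F = 1.149 + (1.791 − 1)/67.61 + (1.387 − 1)/602.6 = 1.161
NF = 10 log₁₀(1.161) = 0.65 dB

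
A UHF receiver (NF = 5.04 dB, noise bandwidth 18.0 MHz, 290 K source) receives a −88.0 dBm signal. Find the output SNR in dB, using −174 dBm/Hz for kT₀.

Noise floor: N = −174 + 10 log₁₀(B) + NF
10 log₁₀(1.80×10⁷) = 72.55 dB
N = −174 + 72.55 + 5.04 = −96.41 dBm
SNR = P_sig − N = −88.0 − (−96.41) = 8.41 dB → 8.4 dB

8.4 dB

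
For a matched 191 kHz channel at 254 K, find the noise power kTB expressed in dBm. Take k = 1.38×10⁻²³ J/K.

−121.7 dBm

P_n = kTB = 1.38×10⁻²³ × 254 × 1.91×10⁵ = 6.69×10⁻¹⁶ W
In dBm: 10 log₁₀(6.69×10⁻¹⁶ / 10⁻³) = −121.7 dBm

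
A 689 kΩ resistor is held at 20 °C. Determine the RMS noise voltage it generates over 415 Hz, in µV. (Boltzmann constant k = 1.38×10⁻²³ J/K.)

T = 20 °C + 273.15 = 293.15 K
V_n = √(4kTRB)
4kTRB = 4 × 1.38×10⁻²³ × 293.15 × 6.89×10⁵ × 4.15×10² = 4.63×10⁻¹² V²
V_n = √(4.63×10⁻¹²) = 2.15×10⁻⁶ V = 2.15 µV

2.15 µV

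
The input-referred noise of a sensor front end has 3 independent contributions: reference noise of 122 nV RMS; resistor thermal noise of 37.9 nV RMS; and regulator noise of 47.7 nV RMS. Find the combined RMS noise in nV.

136 nV

Uncorrelated sources add in power (mean-square): V_tot = √(ΣV_i²)
V_tot = √[(1.22×10⁻⁷)² + (3.79×10⁻⁸)² + (4.77×10⁻⁸)²] = 1.36×10⁻⁷ V = 136 nV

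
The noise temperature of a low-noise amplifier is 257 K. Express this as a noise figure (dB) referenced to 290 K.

F = 1 + T_e/T₀ = 1 + 257/290 = 1.88621
NF = 10 log₁₀(1.88621) = 2.76 dB

2.76 dB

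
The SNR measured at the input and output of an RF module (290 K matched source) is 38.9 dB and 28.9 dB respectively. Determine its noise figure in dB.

10.0 dB

NF (dB) = SNR_in(dB) − SNR_out(dB) when the source is at T₀
NF = 38.9 − 28.9 = 10.0 dB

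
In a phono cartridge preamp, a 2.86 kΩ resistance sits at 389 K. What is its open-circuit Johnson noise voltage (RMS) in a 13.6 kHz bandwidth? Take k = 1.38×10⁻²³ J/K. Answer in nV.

914 nV

V_n = √(4kTRB)
4kTRB = 4 × 1.38×10⁻²³ × 389 × 2.86×10³ × 1.36×10⁴ = 8.35×10⁻¹³ V²
V_n = √(8.35×10⁻¹³) = 9.14×10⁻⁷ V = 914 nV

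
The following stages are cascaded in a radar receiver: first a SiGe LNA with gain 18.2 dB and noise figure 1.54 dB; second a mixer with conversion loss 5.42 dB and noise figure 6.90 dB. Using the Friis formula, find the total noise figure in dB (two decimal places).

Convert to linear (a loss of L dB is a gain of −L dB): F_i = 10^(NF_i/10), G_i = 10^(G_i,dB/10)
  Stage 1: F_1 = 10^(1.54/10) = 1.426, G_1 = 10^(18.2/10) = 66.07
  Stage 2: F_2 = 10^(6.90/10) = 4.898, G_2 = 10^(−5.42/10) = 0.2871
Friis cascade:
  F = 1.426 + (4.898 − 1)/66.07 = 1.485
NF = 10 log₁₀(1.485) = 1.72 dB

1.72 dB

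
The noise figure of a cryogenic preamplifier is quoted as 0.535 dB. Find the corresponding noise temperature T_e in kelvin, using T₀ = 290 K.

F = 10^(0.535/10) = 1.1311
T_e = (F − 1)·T₀ = (1.1311 − 1) × 290 = 38.0 K

38.0 K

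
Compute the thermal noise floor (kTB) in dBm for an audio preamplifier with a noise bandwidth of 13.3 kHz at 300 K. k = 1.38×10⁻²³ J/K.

−132.6 dBm

P_n = kTB = 1.38×10⁻²³ × 300 × 1.33×10⁴ = 5.51×10⁻¹⁷ W
In dBm: 10 log₁₀(5.51×10⁻¹⁷ / 10⁻³) = −132.6 dBm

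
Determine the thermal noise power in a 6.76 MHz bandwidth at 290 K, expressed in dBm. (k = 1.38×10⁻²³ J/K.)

P_n = kTB = 1.38×10⁻²³ × 290 × 6.76×10⁶ = 2.71×10⁻¹⁴ W
In dBm: 10 log₁₀(2.71×10⁻¹⁴ / 10⁻³) = −105.7 dBm

−105.7 dBm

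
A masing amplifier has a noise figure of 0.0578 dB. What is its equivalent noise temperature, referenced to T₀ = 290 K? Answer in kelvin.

F = 10^(0.0578/10) = 1.0134
T_e = (F − 1)·T₀ = (1.0134 − 1) × 290 = 3.89 K

3.89 K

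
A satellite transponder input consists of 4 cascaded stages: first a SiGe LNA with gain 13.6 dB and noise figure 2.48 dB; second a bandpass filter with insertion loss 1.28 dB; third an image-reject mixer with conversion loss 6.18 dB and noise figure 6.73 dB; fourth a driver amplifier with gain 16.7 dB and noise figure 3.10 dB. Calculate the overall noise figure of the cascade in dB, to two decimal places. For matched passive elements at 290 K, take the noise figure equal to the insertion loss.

3.53 dB

Convert to linear (a loss of L dB is a gain of −L dB): F_i = 10^(NF_i/10), G_i = 10^(G_i,dB/10)
  Stage 1: F_1 = 10^(2.48/10) = 1.770, G_1 = 10^(13.6/10) = 22.91
  Stage 2: F_2 = 10^(1.28/10) = 1.343, G_2 = 10^(−1.28/10) = 0.7447
  Stage 3: F_3 = 10^(6.73/10) = 4.710, G_3 = 10^(−6.18/10) = 0.2410
  Stage 4: F_4 = 10^(3.10/10) = 2.042, G_4 = 10^(16.7/10) = 46.77
Friis cascade:
  F = 1.770 + (1.343 − 1)/22.91 + (4.710 − 1)/17.06 + (2.042 − 1)/4.111 = 2.256
NF = 10 log₁₀(2.256) = 3.53 dB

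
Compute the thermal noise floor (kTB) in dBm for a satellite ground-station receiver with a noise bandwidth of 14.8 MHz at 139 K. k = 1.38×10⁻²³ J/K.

−105.5 dBm

P_n = kTB = 1.38×10⁻²³ × 139 × 1.48×10⁷ = 2.84×10⁻¹⁴ W
In dBm: 10 log₁₀(2.84×10⁻¹⁴ / 10⁻³) = −105.5 dBm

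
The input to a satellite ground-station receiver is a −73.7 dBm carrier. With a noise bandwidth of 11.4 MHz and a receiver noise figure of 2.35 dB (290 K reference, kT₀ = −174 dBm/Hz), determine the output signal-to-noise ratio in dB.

Noise floor: N = −174 + 10 log₁₀(B) + NF
10 log₁₀(1.14×10⁷) = 70.57 dB
N = −174 + 70.57 + 2.35 = −101.08 dBm
SNR = P_sig − N = −73.7 − (−101.08) = 27.38 dB → 27.4 dB

27.4 dB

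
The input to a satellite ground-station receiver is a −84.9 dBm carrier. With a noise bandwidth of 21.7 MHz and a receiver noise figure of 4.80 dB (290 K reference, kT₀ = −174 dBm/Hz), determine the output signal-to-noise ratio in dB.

Noise floor: N = −174 + 10 log₁₀(B) + NF
10 log₁₀(2.17×10⁷) = 73.36 dB
N = −174 + 73.36 + 4.80 = −95.84 dBm
SNR = P_sig − N = −84.9 − (−95.84) = 10.94 dB → 10.9 dB

10.9 dB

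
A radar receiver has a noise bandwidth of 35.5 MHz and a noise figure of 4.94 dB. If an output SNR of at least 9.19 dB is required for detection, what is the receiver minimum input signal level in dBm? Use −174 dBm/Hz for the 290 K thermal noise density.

Sensitivity = −174 + 10 log₁₀(B) + NF + SNR_min
= −174 + 75.5 + 4.94 + 9.19
= −84.37 dBm → −84.4 dBm

−84.4 dBm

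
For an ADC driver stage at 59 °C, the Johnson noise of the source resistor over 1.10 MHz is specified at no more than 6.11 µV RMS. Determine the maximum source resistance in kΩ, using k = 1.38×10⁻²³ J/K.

T = 59 °C + 273.15 = 332.15 K
Johnson–Nyquist: V_n = √(4kTRB) ⇒ R = V_n² / (4kTB)
4kTB = 4 × 1.38×10⁻²³ × 332.15 × 1.10×10⁶ = 2.02×10⁻¹⁴
R = (6.11×10⁻⁶)² / 2.02×10⁻¹⁴ = 1.85×10³ Ω = 1.85 kΩ

1.85 kΩ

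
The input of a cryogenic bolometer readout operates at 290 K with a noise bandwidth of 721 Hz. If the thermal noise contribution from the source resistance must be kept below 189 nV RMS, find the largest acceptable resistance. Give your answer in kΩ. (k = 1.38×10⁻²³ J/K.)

3.09 kΩ

Johnson–Nyquist: V_n = √(4kTRB) ⇒ R = V_n² / (4kTB)
4kTB = 4 × 1.38×10⁻²³ × 290 × 7.21×10² = 1.15×10⁻¹⁷
R = (1.89×10⁻⁷)² / 1.15×10⁻¹⁷ = 3.09×10³ Ω = 3.09 kΩ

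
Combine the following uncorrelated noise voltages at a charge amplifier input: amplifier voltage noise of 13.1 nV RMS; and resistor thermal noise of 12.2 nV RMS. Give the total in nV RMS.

Uncorrelated sources add in power (mean-square): V_tot = √(ΣV_i²)
V_tot = √[(1.31×10⁻⁸)² + (1.22×10⁻⁸)²] = 1.79×10⁻⁸ V = 17.9 nV

17.9 nV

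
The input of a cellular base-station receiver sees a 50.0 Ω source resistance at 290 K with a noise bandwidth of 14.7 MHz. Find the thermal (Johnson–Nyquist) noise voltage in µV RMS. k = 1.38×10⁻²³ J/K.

3.43 µV

V_n = √(4kTRB)
4kTRB = 4 × 1.38×10⁻²³ × 290 × 5.00×10¹ × 1.47×10⁷ = 1.18×10⁻¹¹ V²
V_n = √(1.18×10⁻¹¹) = 3.43×10⁻⁶ V = 3.43 µV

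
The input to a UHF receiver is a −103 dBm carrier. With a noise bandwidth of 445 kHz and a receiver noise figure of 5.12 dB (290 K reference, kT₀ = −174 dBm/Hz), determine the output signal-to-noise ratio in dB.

Noise floor: N = −174 + 10 log₁₀(B) + NF
10 log₁₀(4.45×10⁵) = 56.48 dB
N = −174 + 56.48 + 5.12 = −112.40 dBm
SNR = P_sig − N = −103 − (−112.40) = 9.40 dB → 9.4 dB

9.4 dB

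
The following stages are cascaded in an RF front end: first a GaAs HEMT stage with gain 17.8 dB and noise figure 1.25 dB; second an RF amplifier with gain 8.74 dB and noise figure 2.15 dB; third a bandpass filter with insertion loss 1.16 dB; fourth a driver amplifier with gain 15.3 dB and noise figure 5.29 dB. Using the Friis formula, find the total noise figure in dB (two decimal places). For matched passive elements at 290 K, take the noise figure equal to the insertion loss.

1.31 dB

Convert to linear (a loss of L dB is a gain of −L dB): F_i = 10^(NF_i/10), G_i = 10^(G_i,dB/10)
  Stage 1: F_1 = 10^(1.25/10) = 1.334, G_1 = 10^(17.8/10) = 60.26
  Stage 2: F_2 = 10^(2.15/10) = 1.641, G_2 = 10^(8.74/10) = 7.482
  Stage 3: F_3 = 10^(1.16/10) = 1.306, G_3 = 10^(−1.16/10) = 0.7656
  Stage 4: F_4 = 10^(5.29/10) = 3.381, G_4 = 10^(15.3/10) = 33.88
Friis cascade:
  F = 1.334 + (1.641 − 1)/60.26 + (1.306 − 1)/450.8 + (3.381 − 1)/345.1 = 1.352
NF = 10 log₁₀(1.352) = 1.31 dB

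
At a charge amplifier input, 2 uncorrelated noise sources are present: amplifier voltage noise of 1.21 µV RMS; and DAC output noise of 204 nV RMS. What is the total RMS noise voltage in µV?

Uncorrelated sources add in power (mean-square): V_tot = √(ΣV_i²)
V_tot = √[(1.21×10⁻⁶)² + (2.04×10⁻⁷)²] = 1.23×10⁻⁶ V = 1.23 µV

1.23 µV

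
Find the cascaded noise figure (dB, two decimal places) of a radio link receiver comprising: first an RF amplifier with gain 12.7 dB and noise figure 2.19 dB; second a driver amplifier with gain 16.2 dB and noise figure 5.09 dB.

2.49 dB

Convert to linear (a loss of L dB is a gain of −L dB): F_i = 10^(NF_i/10), G_i = 10^(G_i,dB/10)
  Stage 1: F_1 = 10^(2.19/10) = 1.656, G_1 = 10^(12.7/10) = 18.62
  Stage 2: F_2 = 10^(5.09/10) = 3.228, G_2 = 10^(16.2/10) = 41.69
Friis cascade:
  F = 1.656 + (3.228 − 1)/18.62 = 1.775
NF = 10 log₁₀(1.775) = 2.49 dB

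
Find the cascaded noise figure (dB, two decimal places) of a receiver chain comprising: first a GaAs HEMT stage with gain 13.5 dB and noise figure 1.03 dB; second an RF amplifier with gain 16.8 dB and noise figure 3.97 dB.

1.25 dB

Convert to linear (a loss of L dB is a gain of −L dB): F_i = 10^(NF_i/10), G_i = 10^(G_i,dB/10)
  Stage 1: F_1 = 10^(1.03/10) = 1.268, G_1 = 10^(13.5/10) = 22.39
  Stage 2: F_2 = 10^(3.97/10) = 2.495, G_2 = 10^(16.8/10) = 47.86
Friis cascade:
  F = 1.268 + (2.495 − 1)/22.39 = 1.334
NF = 10 log₁₀(1.334) = 1.25 dB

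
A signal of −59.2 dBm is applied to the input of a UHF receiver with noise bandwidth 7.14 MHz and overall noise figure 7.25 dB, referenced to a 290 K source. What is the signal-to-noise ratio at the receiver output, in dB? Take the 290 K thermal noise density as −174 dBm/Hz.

Noise floor: N = −174 + 10 log₁₀(B) + NF
10 log₁₀(7.14×10⁶) = 68.54 dB
N = −174 + 68.54 + 7.25 = −98.21 dBm
SNR = P_sig − N = −59.2 − (−98.21) = 39.01 dB → 39.0 dB

39.0 dB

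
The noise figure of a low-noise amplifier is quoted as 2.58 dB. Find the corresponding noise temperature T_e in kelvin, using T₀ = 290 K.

235 K

F = 10^(2.58/10) = 1.81134
T_e = (F − 1)·T₀ = (1.81134 − 1) × 290 = 235 K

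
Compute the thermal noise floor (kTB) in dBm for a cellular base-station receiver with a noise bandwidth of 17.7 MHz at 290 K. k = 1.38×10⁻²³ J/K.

P_n = kTB = 1.38×10⁻²³ × 290 × 1.77×10⁷ = 7.08×10⁻¹⁴ W
In dBm: 10 log₁₀(7.08×10⁻¹⁴ / 10⁻³) = −101.5 dBm

−101.5 dBm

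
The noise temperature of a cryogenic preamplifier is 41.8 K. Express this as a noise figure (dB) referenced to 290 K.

F = 1 + T_e/T₀ = 1 + 41.8/290 = 1.14414
NF = 10 log₁₀(1.14414) = 0.585 dB

0.585 dB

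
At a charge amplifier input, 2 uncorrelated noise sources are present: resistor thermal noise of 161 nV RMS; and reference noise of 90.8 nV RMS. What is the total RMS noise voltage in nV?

Uncorrelated sources add in power (mean-square): V_tot = √(ΣV_i²)
V_tot = √[(1.61×10⁻⁷)² + (9.08×10⁻⁸)²] = 1.85×10⁻⁷ V = 185 nV

185 nV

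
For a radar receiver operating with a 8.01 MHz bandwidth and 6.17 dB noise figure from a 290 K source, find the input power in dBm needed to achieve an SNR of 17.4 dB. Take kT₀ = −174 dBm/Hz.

−81.4 dBm

Sensitivity = −174 + 10 log₁₀(B) + NF + SNR_min
= −174 + 69.04 + 6.17 + 17.4
= −81.39 dBm → −81.4 dBm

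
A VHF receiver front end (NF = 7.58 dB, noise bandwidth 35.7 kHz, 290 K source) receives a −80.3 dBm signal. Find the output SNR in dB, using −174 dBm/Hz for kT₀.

40.6 dB

Noise floor: N = −174 + 10 log₁₀(B) + NF
10 log₁₀(3.57×10⁴) = 45.53 dB
N = −174 + 45.53 + 7.58 = −120.89 dBm
SNR = P_sig − N = −80.3 − (−120.89) = 40.59 dB → 40.6 dB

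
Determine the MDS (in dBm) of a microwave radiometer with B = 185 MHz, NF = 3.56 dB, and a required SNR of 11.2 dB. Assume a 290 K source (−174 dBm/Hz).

−76.6 dBm

Sensitivity = −174 + 10 log₁₀(B) + NF + SNR_min
= −174 + 82.67 + 3.56 + 11.2
= −76.57 dBm → −76.6 dBm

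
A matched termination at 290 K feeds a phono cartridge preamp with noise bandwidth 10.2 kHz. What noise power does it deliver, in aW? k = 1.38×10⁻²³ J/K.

40.8 aW

P_n = kTB = 1.38×10⁻²³ × 290 × 1.02×10⁴ = 4.08×10⁻¹⁷ W = 40.8 aW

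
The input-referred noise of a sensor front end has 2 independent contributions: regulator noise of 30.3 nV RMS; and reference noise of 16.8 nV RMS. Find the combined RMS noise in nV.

34.6 nV

Uncorrelated sources add in power (mean-square): V_tot = √(ΣV_i²)
V_tot = √[(3.03×10⁻⁸)² + (1.68×10⁻⁸)²] = 3.46×10⁻⁸ V = 34.6 nV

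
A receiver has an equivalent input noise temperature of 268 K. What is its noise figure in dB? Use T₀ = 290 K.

F = 1 + T_e/T₀ = 1 + 268/290 = 1.92414
NF = 10 log₁₀(1.92414) = 2.84 dB

2.84 dB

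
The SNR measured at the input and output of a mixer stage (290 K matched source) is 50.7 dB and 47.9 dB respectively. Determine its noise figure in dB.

NF (dB) = SNR_in(dB) − SNR_out(dB) when the source is at T₀
NF = 50.7 − 47.9 = 2.8 dB

2.8 dB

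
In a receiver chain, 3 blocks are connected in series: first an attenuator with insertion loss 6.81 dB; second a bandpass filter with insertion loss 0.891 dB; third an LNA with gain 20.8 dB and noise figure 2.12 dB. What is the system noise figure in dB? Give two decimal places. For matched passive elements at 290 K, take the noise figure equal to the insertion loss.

9.82 dB

Convert to linear (a loss of L dB is a gain of −L dB): F_i = 10^(NF_i/10), G_i = 10^(G_i,dB/10)
  Stage 1: F_1 = 10^(6.81/10) = 4.797, G_1 = 10^(−6.81/10) = 0.2084
  Stage 2: F_2 = 10^(0.891/10) = 1.228, G_2 = 10^(−0.891/10) = 0.8145
  Stage 3: F_3 = 10^(2.12/10) = 1.629, G_3 = 10^(20.8/10) = 120.2
Friis cascade:
  F = 4.797 + (1.228 − 1)/0.2084 + (1.629 − 1)/0.1698 = 9.596
NF = 10 log₁₀(9.596) = 9.82 dB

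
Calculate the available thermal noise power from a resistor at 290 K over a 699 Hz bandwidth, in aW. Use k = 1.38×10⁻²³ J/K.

2.80 aW

P_n = kTB = 1.38×10⁻²³ × 290 × 6.99×10² = 2.80×10⁻¹⁸ W = 2.80 aW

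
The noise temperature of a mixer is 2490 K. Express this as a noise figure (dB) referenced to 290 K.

9.82 dB

F = 1 + T_e/T₀ = 1 + 2490/290 = 9.58621
NF = 10 log₁₀(9.58621) = 9.82 dB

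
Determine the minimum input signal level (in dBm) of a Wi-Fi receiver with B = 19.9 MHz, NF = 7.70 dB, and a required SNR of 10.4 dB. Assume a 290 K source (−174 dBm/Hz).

−82.9 dBm

Sensitivity = −174 + 10 log₁₀(B) + NF + SNR_min
= −174 + 72.99 + 7.70 + 10.4
= −82.91 dBm → −82.9 dBm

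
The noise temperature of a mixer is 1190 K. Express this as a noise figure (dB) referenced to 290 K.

F = 1 + T_e/T₀ = 1 + 1190/290 = 5.10345
NF = 10 log₁₀(5.10345) = 7.08 dB

7.08 dB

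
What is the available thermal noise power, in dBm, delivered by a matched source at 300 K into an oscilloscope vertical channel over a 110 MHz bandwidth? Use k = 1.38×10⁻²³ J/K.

−93.4 dBm

P_n = kTB = 1.38×10⁻²³ × 300 × 1.10×10⁸ = 4.55×10⁻¹³ W
In dBm: 10 log₁₀(4.55×10⁻¹³ / 10⁻³) = −93.4 dBm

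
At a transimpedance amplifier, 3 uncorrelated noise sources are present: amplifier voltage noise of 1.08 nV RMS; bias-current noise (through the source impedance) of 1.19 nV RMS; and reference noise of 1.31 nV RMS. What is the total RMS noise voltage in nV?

2.07 nV

Uncorrelated sources add in power (mean-square): V_tot = √(ΣV_i²)
V_tot = √[(1.08×10⁻⁹)² + (1.19×10⁻⁹)² + (1.31×10⁻⁹)²] = 2.07×10⁻⁹ V = 2.07 nV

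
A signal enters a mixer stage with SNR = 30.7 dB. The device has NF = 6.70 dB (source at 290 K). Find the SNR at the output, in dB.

24.00 dB

By definition F = SNR_in/SNR_out, so in dB: SNR_out = SNR_in − NF
SNR_out = 30.7 − 6.70 = 24.00 dB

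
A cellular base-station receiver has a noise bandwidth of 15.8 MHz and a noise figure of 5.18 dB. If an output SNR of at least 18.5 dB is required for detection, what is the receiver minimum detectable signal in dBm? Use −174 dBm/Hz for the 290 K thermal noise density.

−78.3 dBm

Sensitivity = −174 + 10 log₁₀(B) + NF + SNR_min
= −174 + 71.99 + 5.18 + 18.5
= −78.33 dBm → −78.3 dBm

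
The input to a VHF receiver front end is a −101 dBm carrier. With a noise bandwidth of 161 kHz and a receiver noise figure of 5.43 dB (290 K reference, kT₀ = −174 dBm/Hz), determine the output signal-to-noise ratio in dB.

15.5 dB

Noise floor: N = −174 + 10 log₁₀(B) + NF
10 log₁₀(1.61×10⁵) = 52.07 dB
N = −174 + 52.07 + 5.43 = −116.50 dBm
SNR = P_sig − N = −101 − (−116.50) = 15.50 dB → 15.5 dB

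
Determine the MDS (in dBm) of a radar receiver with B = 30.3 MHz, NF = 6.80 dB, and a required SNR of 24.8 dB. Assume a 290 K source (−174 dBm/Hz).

−67.6 dBm

Sensitivity = −174 + 10 log₁₀(B) + NF + SNR_min
= −174 + 74.81 + 6.80 + 24.8
= −67.59 dBm → −67.6 dBm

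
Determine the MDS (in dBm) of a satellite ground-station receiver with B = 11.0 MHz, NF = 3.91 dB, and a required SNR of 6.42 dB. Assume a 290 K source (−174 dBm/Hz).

−93.3 dBm

Sensitivity = −174 + 10 log₁₀(B) + NF + SNR_min
= −174 + 70.41 + 3.91 + 6.42
= −93.26 dBm → −93.3 dBm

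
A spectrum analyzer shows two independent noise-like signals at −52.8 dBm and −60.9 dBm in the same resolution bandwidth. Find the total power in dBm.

−52.2 dBm

Convert to linear, add, convert back:
P₁ = 5.25×10⁻⁹ W, P₂ = 8.13×10⁻¹⁰ W
P_tot = 6.06×10⁻⁹ W → 10 log₁₀(P_tot / 10⁻³) = −52.2 dBm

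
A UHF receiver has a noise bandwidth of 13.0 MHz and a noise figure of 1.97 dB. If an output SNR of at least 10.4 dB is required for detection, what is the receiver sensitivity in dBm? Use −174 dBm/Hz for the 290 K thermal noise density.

Sensitivity = −174 + 10 log₁₀(B) + NF + SNR_min
= −174 + 71.14 + 1.97 + 10.4
= −90.49 dBm → −90.5 dBm

−90.5 dBm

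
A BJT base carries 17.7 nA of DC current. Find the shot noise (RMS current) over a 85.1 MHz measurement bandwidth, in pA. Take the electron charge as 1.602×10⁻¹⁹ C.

695 pA

I_n = √(2qI·B)
2qI·B = 2 × 1.602×10⁻¹⁹ × 1.77×10⁻⁸ × 8.51×10⁷ = 4.83×10⁻¹⁹ A²
I_n = √(4.83×10⁻¹⁹) = 6.95×10⁻¹⁰ A = 695 pA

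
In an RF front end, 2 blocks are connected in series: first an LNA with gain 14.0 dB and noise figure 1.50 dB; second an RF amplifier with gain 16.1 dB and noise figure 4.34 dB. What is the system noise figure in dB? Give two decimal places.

1.71 dB

Convert to linear (a loss of L dB is a gain of −L dB): F_i = 10^(NF_i/10), G_i = 10^(G_i,dB/10)
  Stage 1: F_1 = 10^(1.50/10) = 1.413, G_1 = 10^(14.0/10) = 25.12
  Stage 2: F_2 = 10^(4.34/10) = 2.716, G_2 = 10^(16.1/10) = 40.74
Friis cascade:
  F = 1.413 + (2.716 − 1)/25.12 = 1.481
NF = 10 log₁₀(1.481) = 1.71 dB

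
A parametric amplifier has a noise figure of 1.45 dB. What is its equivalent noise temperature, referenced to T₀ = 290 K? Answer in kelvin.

F = 10^(1.45/10) = 1.39637
T_e = (F − 1)·T₀ = (1.39637 − 1) × 290 = 115 K

115 K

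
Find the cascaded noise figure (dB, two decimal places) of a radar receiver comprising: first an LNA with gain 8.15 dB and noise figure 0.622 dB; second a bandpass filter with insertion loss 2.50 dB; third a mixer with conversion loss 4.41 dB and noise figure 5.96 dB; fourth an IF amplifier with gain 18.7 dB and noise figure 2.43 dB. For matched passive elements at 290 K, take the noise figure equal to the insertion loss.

4.21 dB

Convert to linear (a loss of L dB is a gain of −L dB): F_i = 10^(NF_i/10), G_i = 10^(G_i,dB/10)
  Stage 1: F_1 = 10^(0.622/10) = 1.154, G_1 = 10^(8.15/10) = 6.531
  Stage 2: F_2 = 10^(2.50/10) = 1.778, G_2 = 10^(−2.50/10) = 0.5623
  Stage 3: F_3 = 10^(5.96/10) = 3.945, G_3 = 10^(−4.41/10) = 0.3622
  Stage 4: F_4 = 10^(2.43/10) = 1.750, G_4 = 10^(18.7/10) = 74.13
Friis cascade:
  F = 1.154 + (1.778 − 1)/6.531 + (3.945 − 1)/3.673 + (1.750 − 1)/1.330 = 2.638
NF = 10 log₁₀(2.638) = 4.21 dB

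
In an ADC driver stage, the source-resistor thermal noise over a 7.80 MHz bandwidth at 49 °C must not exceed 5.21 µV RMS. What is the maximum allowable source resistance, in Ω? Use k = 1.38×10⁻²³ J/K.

196 Ω

T = 49 °C + 273.15 = 322.15 K
Johnson–Nyquist: V_n = √(4kTRB) ⇒ R = V_n² / (4kTB)
4kTB = 4 × 1.38×10⁻²³ × 322.15 × 7.80×10⁶ = 1.39×10⁻¹³
R = (5.21×10⁻⁶)² / 1.39×10⁻¹³ = 1.96×10² Ω = 196 Ω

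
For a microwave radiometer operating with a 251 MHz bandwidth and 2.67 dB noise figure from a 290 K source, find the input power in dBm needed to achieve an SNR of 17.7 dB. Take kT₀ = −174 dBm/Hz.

Sensitivity = −174 + 10 log₁₀(B) + NF + SNR_min
= −174 + 84 + 2.67 + 17.7
= −69.63 dBm → −69.6 dBm

−69.6 dBm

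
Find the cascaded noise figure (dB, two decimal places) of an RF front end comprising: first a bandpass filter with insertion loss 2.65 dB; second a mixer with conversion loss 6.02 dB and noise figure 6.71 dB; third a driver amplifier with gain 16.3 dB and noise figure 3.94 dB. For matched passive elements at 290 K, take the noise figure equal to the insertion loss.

Convert to linear (a loss of L dB is a gain of −L dB): F_i = 10^(NF_i/10), G_i = 10^(G_i,dB/10)
  Stage 1: F_1 = 10^(2.65/10) = 1.841, G_1 = 10^(−2.65/10) = 0.5433
  Stage 2: F_2 = 10^(6.71/10) = 4.688, G_2 = 10^(−6.02/10) = 0.2500
  Stage 3: F_3 = 10^(3.94/10) = 2.477, G_3 = 10^(16.3/10) = 42.66
Friis cascade:
  F = 1.841 + (4.688 − 1)/0.5433 + (2.477 − 1)/0.1358 = 19.51
NF = 10 log₁₀(19.51) = 12.90 dB

12.90 dB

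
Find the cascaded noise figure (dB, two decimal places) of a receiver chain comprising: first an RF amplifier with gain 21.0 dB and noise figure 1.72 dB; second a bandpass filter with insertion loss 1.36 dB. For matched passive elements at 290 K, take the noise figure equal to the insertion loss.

1.73 dB

Convert to linear (a loss of L dB is a gain of −L dB): F_i = 10^(NF_i/10), G_i = 10^(G_i,dB/10)
  Stage 1: F_1 = 10^(1.72/10) = 1.486, G_1 = 10^(21.0/10) = 125.9
  Stage 2: F_2 = 10^(1.36/10) = 1.368, G_2 = 10^(−1.36/10) = 0.7311
Friis cascade:
  F = 1.486 + (1.368 − 1)/125.9 = 1.489
NF = 10 log₁₀(1.489) = 1.73 dB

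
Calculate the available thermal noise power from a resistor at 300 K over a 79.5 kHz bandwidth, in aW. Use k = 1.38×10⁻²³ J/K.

329 aW

P_n = kTB = 1.38×10⁻²³ × 300 × 7.95×10⁴ = 3.29×10⁻¹⁶ W = 329 aW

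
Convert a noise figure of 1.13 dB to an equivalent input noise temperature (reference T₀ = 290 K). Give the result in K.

86.2 K

F = 10^(1.13/10) = 1.29718
T_e = (F − 1)·T₀ = (1.29718 − 1) × 290 = 86.2 K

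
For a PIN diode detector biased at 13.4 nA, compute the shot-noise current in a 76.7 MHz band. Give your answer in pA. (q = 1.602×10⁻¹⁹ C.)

574 pA

I_n = √(2qI·B)
2qI·B = 2 × 1.602×10⁻¹⁹ × 1.34×10⁻⁸ × 7.67×10⁷ = 3.29×10⁻¹⁹ A²
I_n = √(3.29×10⁻¹⁹) = 5.74×10⁻¹⁰ A = 574 pA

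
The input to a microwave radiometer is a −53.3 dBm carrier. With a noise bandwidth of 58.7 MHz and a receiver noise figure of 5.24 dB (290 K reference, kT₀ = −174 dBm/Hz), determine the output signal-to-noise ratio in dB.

Noise floor: N = −174 + 10 log₁₀(B) + NF
10 log₁₀(5.87×10⁷) = 77.69 dB
N = −174 + 77.69 + 5.24 = −91.07 dBm
SNR = P_sig − N = −53.3 − (−91.07) = 37.77 dB → 37.8 dB

37.8 dB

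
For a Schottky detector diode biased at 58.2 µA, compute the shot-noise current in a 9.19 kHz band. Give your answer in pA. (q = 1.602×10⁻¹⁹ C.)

414 pA

I_n = √(2qI·B)
2qI·B = 2 × 1.602×10⁻¹⁹ × 5.82×10⁻⁵ × 9.19×10³ = 1.71×10⁻¹⁹ A²
I_n = √(1.71×10⁻¹⁹) = 4.14×10⁻¹⁰ A = 414 pA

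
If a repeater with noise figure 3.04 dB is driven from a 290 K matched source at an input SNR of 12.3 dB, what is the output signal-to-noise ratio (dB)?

9.26 dB

By definition F = SNR_in/SNR_out, so in dB: SNR_out = SNR_in − NF
SNR_out = 12.3 − 3.04 = 9.26 dB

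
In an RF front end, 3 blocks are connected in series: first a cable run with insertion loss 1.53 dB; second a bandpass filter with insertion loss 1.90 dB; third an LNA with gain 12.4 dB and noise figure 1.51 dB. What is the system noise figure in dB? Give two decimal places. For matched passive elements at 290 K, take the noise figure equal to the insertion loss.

Convert to linear (a loss of L dB is a gain of −L dB): F_i = 10^(NF_i/10), G_i = 10^(G_i,dB/10)
  Stage 1: F_1 = 10^(1.53/10) = 1.422, G_1 = 10^(−1.53/10) = 0.7031
  Stage 2: F_2 = 10^(1.90/10) = 1.549, G_2 = 10^(−1.90/10) = 0.6457
  Stage 3: F_3 = 10^(1.51/10) = 1.416, G_3 = 10^(12.4/10) = 17.38
Friis cascade:
  F = 1.422 + (1.549 − 1)/0.7031 + (1.416 − 1)/0.4539 = 3.119
NF = 10 log₁₀(3.119) = 4.94 dB

4.94 dB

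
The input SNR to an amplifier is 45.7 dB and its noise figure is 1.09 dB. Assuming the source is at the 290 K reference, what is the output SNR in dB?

44.61 dB

By definition F = SNR_in/SNR_out, so in dB: SNR_out = SNR_in − NF
SNR_out = 45.7 − 1.09 = 44.61 dB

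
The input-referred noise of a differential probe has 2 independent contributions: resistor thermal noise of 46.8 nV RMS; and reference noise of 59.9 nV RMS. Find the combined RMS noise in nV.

Uncorrelated sources add in power (mean-square): V_tot = √(ΣV_i²)
V_tot = √[(4.68×10⁻⁸)² + (5.99×10⁻⁸)²] = 7.60×10⁻⁸ V = 76.0 nV

76.0 nV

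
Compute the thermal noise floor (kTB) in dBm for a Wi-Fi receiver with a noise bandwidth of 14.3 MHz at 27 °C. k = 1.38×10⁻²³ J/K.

T = 27 °C + 273.15 = 300.15 K
P_n = kTB = 1.38×10⁻²³ × 300.15 × 1.43×10⁷ = 5.92×10⁻¹⁴ W
In dBm: 10 log₁₀(5.92×10⁻¹⁴ / 10⁻³) = −102.3 dBm

−102.3 dBm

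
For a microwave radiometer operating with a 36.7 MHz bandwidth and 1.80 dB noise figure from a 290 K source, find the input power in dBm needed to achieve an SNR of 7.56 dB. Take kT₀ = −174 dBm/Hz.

Sensitivity = −174 + 10 log₁₀(B) + NF + SNR_min
= −174 + 75.65 + 1.80 + 7.56
= −88.99 dBm → −89.0 dBm

−89.0 dBm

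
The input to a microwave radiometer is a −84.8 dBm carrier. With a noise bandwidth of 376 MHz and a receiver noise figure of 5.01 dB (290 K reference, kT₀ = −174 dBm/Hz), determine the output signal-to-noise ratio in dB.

Noise floor: N = −174 + 10 log₁₀(B) + NF
10 log₁₀(3.76×10⁸) = 85.75 dB
N = −174 + 85.75 + 5.01 = −83.24 dBm
SNR = P_sig − N = −84.8 − (−83.24) = −1.56 dB → −1.6 dB

−1.6 dB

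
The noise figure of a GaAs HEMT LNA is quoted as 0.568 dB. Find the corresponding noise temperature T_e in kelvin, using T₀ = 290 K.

F = 10^(0.568/10) = 1.13972
T_e = (F − 1)·T₀ = (1.13972 − 1) × 290 = 40.5 K

40.5 K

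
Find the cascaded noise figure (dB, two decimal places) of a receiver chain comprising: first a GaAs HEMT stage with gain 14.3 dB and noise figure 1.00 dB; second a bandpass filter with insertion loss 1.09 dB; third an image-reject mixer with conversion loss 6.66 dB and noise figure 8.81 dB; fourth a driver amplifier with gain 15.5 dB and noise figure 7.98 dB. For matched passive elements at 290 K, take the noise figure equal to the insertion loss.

4.40 dB

Convert to linear (a loss of L dB is a gain of −L dB): F_i = 10^(NF_i/10), G_i = 10^(G_i,dB/10)
  Stage 1: F_1 = 10^(1.00/10) = 1.259, G_1 = 10^(14.3/10) = 26.92
  Stage 2: F_2 = 10^(1.09/10) = 1.285, G_2 = 10^(−1.09/10) = 0.7780
  Stage 3: F_3 = 10^(8.81/10) = 7.603, G_3 = 10^(−6.66/10) = 0.2158
  Stage 4: F_4 = 10^(7.98/10) = 6.281, G_4 = 10^(15.5/10) = 35.48
Friis cascade:
  F = 1.259 + (1.285 − 1)/26.92 + (7.603 − 1)/20.94 + (6.281 − 1)/4.519 = 2.753
NF = 10 log₁₀(2.753) = 4.40 dB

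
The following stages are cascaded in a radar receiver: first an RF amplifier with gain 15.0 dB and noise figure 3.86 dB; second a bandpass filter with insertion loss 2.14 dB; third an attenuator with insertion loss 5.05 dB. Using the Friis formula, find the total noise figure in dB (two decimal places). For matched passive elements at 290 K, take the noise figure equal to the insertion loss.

Convert to linear (a loss of L dB is a gain of −L dB): F_i = 10^(NF_i/10), G_i = 10^(G_i,dB/10)
  Stage 1: F_1 = 10^(3.86/10) = 2.432, G_1 = 10^(15.0/10) = 31.62
  Stage 2: F_2 = 10^(2.14/10) = 1.637, G_2 = 10^(−2.14/10) = 0.6109
  Stage 3: F_3 = 10^(5.05/10) = 3.199, G_3 = 10^(−5.05/10) = 0.3126
Friis cascade:
  F = 2.432 + (1.637 − 1)/31.62 + (3.199 − 1)/19.32 = 2.566
NF = 10 log₁₀(2.566) = 4.09 dB

4.09 dB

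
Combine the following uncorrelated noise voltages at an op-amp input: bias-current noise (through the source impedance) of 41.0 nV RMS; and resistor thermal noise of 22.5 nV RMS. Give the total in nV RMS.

Uncorrelated sources add in power (mean-square): V_tot = √(ΣV_i²)
V_tot = √[(4.10×10⁻⁸)² + (2.25×10⁻⁸)²] = 4.68×10⁻⁸ V = 46.8 nV

46.8 nV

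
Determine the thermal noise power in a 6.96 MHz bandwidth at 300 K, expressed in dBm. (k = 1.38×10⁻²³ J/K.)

−105.4 dBm

P_n = kTB = 1.38×10⁻²³ × 300 × 6.96×10⁶ = 2.88×10⁻¹⁴ W
In dBm: 10 log₁₀(2.88×10⁻¹⁴ / 10⁻³) = −105.4 dBm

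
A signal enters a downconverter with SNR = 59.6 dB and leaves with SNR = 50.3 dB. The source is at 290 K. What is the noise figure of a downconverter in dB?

9.3 dB

NF (dB) = SNR_in(dB) − SNR_out(dB) when the source is at T₀
NF = 59.6 − 50.3 = 9.3 dB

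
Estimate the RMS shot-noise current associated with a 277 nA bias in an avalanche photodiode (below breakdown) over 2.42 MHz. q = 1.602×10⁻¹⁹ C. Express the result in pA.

463 pA

I_n = √(2qI·B)
2qI·B = 2 × 1.602×10⁻¹⁹ × 2.77×10⁻⁷ × 2.42×10⁶ = 2.15×10⁻¹⁹ A²
I_n = √(2.15×10⁻¹⁹) = 4.63×10⁻¹⁰ A = 463 pA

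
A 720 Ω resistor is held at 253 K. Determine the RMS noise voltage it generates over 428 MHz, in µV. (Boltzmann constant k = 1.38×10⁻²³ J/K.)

V_n = √(4kTRB)
4kTRB = 4 × 1.38×10⁻²³ × 253 × 7.20×10² × 4.28×10⁸ = 4.30×10⁻⁹ V²
V_n = √(4.30×10⁻⁹) = 6.56×10⁻⁵ V = 65.6 µV

65.6 µV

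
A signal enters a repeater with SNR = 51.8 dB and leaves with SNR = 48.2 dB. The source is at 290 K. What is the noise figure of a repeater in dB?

3.6 dB

NF (dB) = SNR_in(dB) − SNR_out(dB) when the source is at T₀
NF = 51.8 − 48.2 = 3.6 dB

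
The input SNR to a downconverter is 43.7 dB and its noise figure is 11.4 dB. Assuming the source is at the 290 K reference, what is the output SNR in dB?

By definition F = SNR_in/SNR_out, so in dB: SNR_out = SNR_in − NF
SNR_out = 43.7 − 11.4 = 32.3 dB

32.3 dB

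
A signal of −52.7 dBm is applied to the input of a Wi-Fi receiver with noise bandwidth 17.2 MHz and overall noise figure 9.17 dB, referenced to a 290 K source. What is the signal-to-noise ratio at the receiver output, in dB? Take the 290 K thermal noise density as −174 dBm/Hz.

Noise floor: N = −174 + 10 log₁₀(B) + NF
10 log₁₀(1.72×10⁷) = 72.36 dB
N = −174 + 72.36 + 9.17 = −92.47 dBm
SNR = P_sig − N = −52.7 − (−92.47) = 39.77 dB → 39.8 dB

39.8 dB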